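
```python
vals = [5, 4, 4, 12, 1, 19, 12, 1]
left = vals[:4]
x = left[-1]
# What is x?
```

vals has length 8. The slice vals[:4] selects indices [0, 1, 2, 3] (0->5, 1->4, 2->4, 3->12), giving [5, 4, 4, 12]. So left = [5, 4, 4, 12]. Then left[-1] = 12.

12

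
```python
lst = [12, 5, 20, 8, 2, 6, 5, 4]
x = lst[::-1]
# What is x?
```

lst has length 8. The slice lst[::-1] selects indices [7, 6, 5, 4, 3, 2, 1, 0] (7->4, 6->5, 5->6, 4->2, 3->8, 2->20, 1->5, 0->12), giving [4, 5, 6, 2, 8, 20, 5, 12].

[4, 5, 6, 2, 8, 20, 5, 12]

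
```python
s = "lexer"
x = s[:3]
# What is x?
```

s has length 5. The slice s[:3] selects indices [0, 1, 2] (0->'l', 1->'e', 2->'x'), giving 'lex'.

'lex'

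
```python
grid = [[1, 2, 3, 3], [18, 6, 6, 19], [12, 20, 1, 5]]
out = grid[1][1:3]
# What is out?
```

grid[1] = [18, 6, 6, 19]. grid[1] has length 4. The slice grid[1][1:3] selects indices [1, 2] (1->6, 2->6), giving [6, 6].

[6, 6]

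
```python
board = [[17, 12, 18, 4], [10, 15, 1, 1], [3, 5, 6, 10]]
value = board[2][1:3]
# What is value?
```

board[2] = [3, 5, 6, 10]. board[2] has length 4. The slice board[2][1:3] selects indices [1, 2] (1->5, 2->6), giving [5, 6].

[5, 6]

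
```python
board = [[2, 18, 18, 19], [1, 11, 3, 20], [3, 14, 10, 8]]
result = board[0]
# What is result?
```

board has 3 rows. Row 0 is [2, 18, 18, 19].

[2, 18, 18, 19]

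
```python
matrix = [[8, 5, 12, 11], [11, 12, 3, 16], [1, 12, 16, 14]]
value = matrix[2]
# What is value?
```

matrix has 3 rows. Row 2 is [1, 12, 16, 14].

[1, 12, 16, 14]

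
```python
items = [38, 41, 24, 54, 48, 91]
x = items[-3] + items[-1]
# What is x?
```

items has length 6. Negative index -3 maps to positive index 6 + (-3) = 3. items[3] = 54.
items has length 6. Negative index -1 maps to positive index 6 + (-1) = 5. items[5] = 91.
Sum: 54 + 91 = 145.

145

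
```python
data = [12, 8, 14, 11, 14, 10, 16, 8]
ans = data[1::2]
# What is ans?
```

data has length 8. The slice data[1::2] selects indices [1, 3, 5, 7] (1->8, 3->11, 5->10, 7->8), giving [8, 11, 10, 8].

[8, 11, 10, 8]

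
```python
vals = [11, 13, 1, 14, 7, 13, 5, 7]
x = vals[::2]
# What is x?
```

vals has length 8. The slice vals[::2] selects indices [0, 2, 4, 6] (0->11, 2->1, 4->7, 6->5), giving [11, 1, 7, 5].

[11, 1, 7, 5]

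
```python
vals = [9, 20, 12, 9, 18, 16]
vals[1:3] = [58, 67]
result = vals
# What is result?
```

vals starts as [9, 20, 12, 9, 18, 16] (length 6). The slice vals[1:3] covers indices [1, 2] with values [20, 12]. Replacing that slice with [58, 67] (same length) produces [9, 58, 67, 9, 18, 16].

[9, 58, 67, 9, 18, 16]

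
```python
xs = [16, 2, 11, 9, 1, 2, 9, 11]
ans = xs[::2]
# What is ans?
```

xs has length 8. The slice xs[::2] selects indices [0, 2, 4, 6] (0->16, 2->11, 4->1, 6->9), giving [16, 11, 1, 9].

[16, 11, 1, 9]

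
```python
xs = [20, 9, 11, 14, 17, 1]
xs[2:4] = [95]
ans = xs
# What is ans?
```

xs starts as [20, 9, 11, 14, 17, 1] (length 6). The slice xs[2:4] covers indices [2, 3] with values [11, 14]. Replacing that slice with [95] (different length) produces [20, 9, 95, 17, 1].

[20, 9, 95, 17, 1]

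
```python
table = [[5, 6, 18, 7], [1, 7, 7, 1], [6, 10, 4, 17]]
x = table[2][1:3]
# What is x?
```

table[2] = [6, 10, 4, 17]. table[2] has length 4. The slice table[2][1:3] selects indices [1, 2] (1->10, 2->4), giving [10, 4].

[10, 4]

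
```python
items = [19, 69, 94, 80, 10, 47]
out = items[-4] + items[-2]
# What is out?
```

items has length 6. Negative index -4 maps to positive index 6 + (-4) = 2. items[2] = 94.
items has length 6. Negative index -2 maps to positive index 6 + (-2) = 4. items[4] = 10.
Sum: 94 + 10 = 104.

104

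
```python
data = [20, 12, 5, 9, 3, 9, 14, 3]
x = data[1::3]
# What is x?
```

data has length 8. The slice data[1::3] selects indices [1, 4, 7] (1->12, 4->3, 7->3), giving [12, 3, 3].

[12, 3, 3]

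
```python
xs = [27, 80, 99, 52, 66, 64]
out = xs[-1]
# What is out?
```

xs has length 6. Negative index -1 maps to positive index 6 + (-1) = 5. xs[5] = 64.

64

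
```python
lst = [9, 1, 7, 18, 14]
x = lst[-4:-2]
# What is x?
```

lst has length 5. The slice lst[-4:-2] selects indices [1, 2] (1->1, 2->7), giving [1, 7].

[1, 7]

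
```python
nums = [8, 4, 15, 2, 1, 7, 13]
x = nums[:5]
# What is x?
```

nums has length 7. The slice nums[:5] selects indices [0, 1, 2, 3, 4] (0->8, 1->4, 2->15, 3->2, 4->1), giving [8, 4, 15, 2, 1].

[8, 4, 15, 2, 1]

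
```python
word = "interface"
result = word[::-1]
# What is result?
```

word has length 9. The slice word[::-1] selects indices [8, 7, 6, 5, 4, 3, 2, 1, 0] (8->'e', 7->'c', 6->'a', 5->'f', 4->'r', 3->'e', 2->'t', 1->'n', 0->'i'), giving 'ecafretni'.

'ecafretni'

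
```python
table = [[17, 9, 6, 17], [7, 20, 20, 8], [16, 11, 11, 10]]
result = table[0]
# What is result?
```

table has 3 rows. Row 0 is [17, 9, 6, 17].

[17, 9, 6, 17]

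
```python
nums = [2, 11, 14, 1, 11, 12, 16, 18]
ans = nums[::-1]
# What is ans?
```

nums has length 8. The slice nums[::-1] selects indices [7, 6, 5, 4, 3, 2, 1, 0] (7->18, 6->16, 5->12, 4->11, 3->1, 2->14, 1->11, 0->2), giving [18, 16, 12, 11, 1, 14, 11, 2].

[18, 16, 12, 11, 1, 14, 11, 2]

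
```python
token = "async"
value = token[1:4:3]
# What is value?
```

token has length 5. The slice token[1:4:3] selects indices [1] (1->'s'), giving 's'.

's'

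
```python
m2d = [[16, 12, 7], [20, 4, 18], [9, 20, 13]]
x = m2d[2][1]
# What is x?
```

m2d[2] = [9, 20, 13]. Taking column 1 of that row yields 20.

20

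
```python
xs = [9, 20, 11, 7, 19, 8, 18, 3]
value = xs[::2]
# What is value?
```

xs has length 8. The slice xs[::2] selects indices [0, 2, 4, 6] (0->9, 2->11, 4->19, 6->18), giving [9, 11, 19, 18].

[9, 11, 19, 18]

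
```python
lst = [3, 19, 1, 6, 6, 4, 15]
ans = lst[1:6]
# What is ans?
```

lst has length 7. The slice lst[1:6] selects indices [1, 2, 3, 4, 5] (1->19, 2->1, 3->6, 4->6, 5->4), giving [19, 1, 6, 6, 4].

[19, 1, 6, 6, 4]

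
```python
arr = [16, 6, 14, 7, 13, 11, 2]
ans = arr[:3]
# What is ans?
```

arr has length 7. The slice arr[:3] selects indices [0, 1, 2] (0->16, 1->6, 2->14), giving [16, 6, 14].

[16, 6, 14]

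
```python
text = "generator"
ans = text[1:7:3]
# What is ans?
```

text has length 9. The slice text[1:7:3] selects indices [1, 4] (1->'e', 4->'r'), giving 'er'.

'er'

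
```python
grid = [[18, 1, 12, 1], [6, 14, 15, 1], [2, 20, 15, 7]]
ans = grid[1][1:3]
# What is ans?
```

grid[1] = [6, 14, 15, 1]. grid[1] has length 4. The slice grid[1][1:3] selects indices [1, 2] (1->14, 2->15), giving [14, 15].

[14, 15]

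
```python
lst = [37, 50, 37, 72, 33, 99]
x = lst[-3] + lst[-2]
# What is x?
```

lst has length 6. Negative index -3 maps to positive index 6 + (-3) = 3. lst[3] = 72.
lst has length 6. Negative index -2 maps to positive index 6 + (-2) = 4. lst[4] = 33.
Sum: 72 + 33 = 105.

105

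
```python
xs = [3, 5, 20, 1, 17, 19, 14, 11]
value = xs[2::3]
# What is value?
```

xs has length 8. The slice xs[2::3] selects indices [2, 5] (2->20, 5->19), giving [20, 19].

[20, 19]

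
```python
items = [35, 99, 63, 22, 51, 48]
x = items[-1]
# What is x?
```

items has length 6. Negative index -1 maps to positive index 6 + (-1) = 5. items[5] = 48.

48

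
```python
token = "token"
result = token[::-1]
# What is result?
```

token has length 5. The slice token[::-1] selects indices [4, 3, 2, 1, 0] (4->'n', 3->'e', 2->'k', 1->'o', 0->'t'), giving 'nekot'.

'nekot'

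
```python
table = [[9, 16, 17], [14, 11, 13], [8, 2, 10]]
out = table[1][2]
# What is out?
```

table[1] = [14, 11, 13]. Taking column 2 of that row yields 13.

13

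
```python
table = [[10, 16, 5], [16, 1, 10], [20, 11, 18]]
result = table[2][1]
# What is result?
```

table[2] = [20, 11, 18]. Taking column 1 of that row yields 11.

11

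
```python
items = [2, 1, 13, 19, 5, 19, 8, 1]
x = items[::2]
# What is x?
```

items has length 8. The slice items[::2] selects indices [0, 2, 4, 6] (0->2, 2->13, 4->5, 6->8), giving [2, 13, 5, 8].

[2, 13, 5, 8]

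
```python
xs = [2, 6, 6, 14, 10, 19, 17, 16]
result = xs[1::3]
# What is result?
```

xs has length 8. The slice xs[1::3] selects indices [1, 4, 7] (1->6, 4->10, 7->16), giving [6, 10, 16].

[6, 10, 16]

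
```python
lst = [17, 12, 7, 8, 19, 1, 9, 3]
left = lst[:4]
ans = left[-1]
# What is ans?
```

lst has length 8. The slice lst[:4] selects indices [0, 1, 2, 3] (0->17, 1->12, 2->7, 3->8), giving [17, 12, 7, 8]. So left = [17, 12, 7, 8]. Then left[-1] = 8.

8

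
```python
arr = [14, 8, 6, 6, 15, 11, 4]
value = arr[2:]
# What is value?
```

arr has length 7. The slice arr[2:] selects indices [2, 3, 4, 5, 6] (2->6, 3->6, 4->15, 5->11, 6->4), giving [6, 6, 15, 11, 4].

[6, 6, 15, 11, 4]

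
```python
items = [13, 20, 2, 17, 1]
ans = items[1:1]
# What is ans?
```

items has length 5. The slice items[1:1] resolves to an empty index range, so the result is [].

[]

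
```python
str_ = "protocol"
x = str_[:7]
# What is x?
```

str_ has length 8. The slice str_[:7] selects indices [0, 1, 2, 3, 4, 5, 6] (0->'p', 1->'r', 2->'o', 3->'t', 4->'o', 5->'c', 6->'o'), giving 'protoco'.

'protoco'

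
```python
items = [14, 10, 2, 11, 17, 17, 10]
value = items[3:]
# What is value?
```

items has length 7. The slice items[3:] selects indices [3, 4, 5, 6] (3->11, 4->17, 5->17, 6->10), giving [11, 17, 17, 10].

[11, 17, 17, 10]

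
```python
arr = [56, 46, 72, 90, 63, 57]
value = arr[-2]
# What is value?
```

arr has length 6. Negative index -2 maps to positive index 6 + (-2) = 4. arr[4] = 63.

63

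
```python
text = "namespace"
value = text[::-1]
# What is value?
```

text has length 9. The slice text[::-1] selects indices [8, 7, 6, 5, 4, 3, 2, 1, 0] (8->'e', 7->'c', 6->'a', 5->'p', 4->'s', 3->'e', 2->'m', 1->'a', 0->'n'), giving 'ecapseman'.

'ecapseman'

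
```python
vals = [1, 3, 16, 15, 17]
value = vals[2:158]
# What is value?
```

vals has length 5. The slice vals[2:158] selects indices [2, 3, 4] (2->16, 3->15, 4->17), giving [16, 15, 17].

[16, 15, 17]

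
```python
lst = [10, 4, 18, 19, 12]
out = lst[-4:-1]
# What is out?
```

lst has length 5. The slice lst[-4:-1] selects indices [1, 2, 3] (1->4, 2->18, 3->19), giving [4, 18, 19].

[4, 18, 19]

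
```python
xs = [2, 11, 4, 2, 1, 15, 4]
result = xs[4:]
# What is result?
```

xs has length 7. The slice xs[4:] selects indices [4, 5, 6] (4->1, 5->15, 6->4), giving [1, 15, 4].

[1, 15, 4]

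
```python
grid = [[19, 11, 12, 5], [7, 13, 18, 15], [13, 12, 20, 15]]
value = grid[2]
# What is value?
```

grid has 3 rows. Row 2 is [13, 12, 20, 15].

[13, 12, 20, 15]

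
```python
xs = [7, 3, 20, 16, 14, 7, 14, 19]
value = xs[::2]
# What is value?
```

xs has length 8. The slice xs[::2] selects indices [0, 2, 4, 6] (0->7, 2->20, 4->14, 6->14), giving [7, 20, 14, 14].

[7, 20, 14, 14]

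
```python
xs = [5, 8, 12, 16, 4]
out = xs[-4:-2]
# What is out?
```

xs has length 5. The slice xs[-4:-2] selects indices [1, 2] (1->8, 2->12), giving [8, 12].

[8, 12]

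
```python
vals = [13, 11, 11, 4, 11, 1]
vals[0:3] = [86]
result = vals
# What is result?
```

vals starts as [13, 11, 11, 4, 11, 1] (length 6). The slice vals[0:3] covers indices [0, 1, 2] with values [13, 11, 11]. Replacing that slice with [86] (different length) produces [86, 4, 11, 1].

[86, 4, 11, 1]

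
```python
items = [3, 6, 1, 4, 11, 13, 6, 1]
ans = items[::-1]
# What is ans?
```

items has length 8. The slice items[::-1] selects indices [7, 6, 5, 4, 3, 2, 1, 0] (7->1, 6->6, 5->13, 4->11, 3->4, 2->1, 1->6, 0->3), giving [1, 6, 13, 11, 4, 1, 6, 3].

[1, 6, 13, 11, 4, 1, 6, 3]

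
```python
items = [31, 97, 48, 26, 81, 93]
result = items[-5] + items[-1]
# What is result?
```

items has length 6. Negative index -5 maps to positive index 6 + (-5) = 1. items[1] = 97.
items has length 6. Negative index -1 maps to positive index 6 + (-1) = 5. items[5] = 93.
Sum: 97 + 93 = 190.

190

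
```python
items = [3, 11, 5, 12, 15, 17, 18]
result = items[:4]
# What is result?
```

items has length 7. The slice items[:4] selects indices [0, 1, 2, 3] (0->3, 1->11, 2->5, 3->12), giving [3, 11, 5, 12].

[3, 11, 5, 12]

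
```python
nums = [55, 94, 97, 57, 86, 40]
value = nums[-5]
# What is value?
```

nums has length 6. Negative index -5 maps to positive index 6 + (-5) = 1. nums[1] = 94.

94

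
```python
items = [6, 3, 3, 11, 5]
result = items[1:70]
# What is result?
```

items has length 5. The slice items[1:70] selects indices [1, 2, 3, 4] (1->3, 2->3, 3->11, 4->5), giving [3, 3, 11, 5].

[3, 3, 11, 5]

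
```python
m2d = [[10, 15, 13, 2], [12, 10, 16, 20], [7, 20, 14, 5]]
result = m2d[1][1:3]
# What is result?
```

m2d[1] = [12, 10, 16, 20]. m2d[1] has length 4. The slice m2d[1][1:3] selects indices [1, 2] (1->10, 2->16), giving [10, 16].

[10, 16]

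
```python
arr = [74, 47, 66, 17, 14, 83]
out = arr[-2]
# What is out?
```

arr has length 6. Negative index -2 maps to positive index 6 + (-2) = 4. arr[4] = 14.

14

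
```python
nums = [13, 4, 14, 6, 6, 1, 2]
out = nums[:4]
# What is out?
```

nums has length 7. The slice nums[:4] selects indices [0, 1, 2, 3] (0->13, 1->4, 2->14, 3->6), giving [13, 4, 14, 6].

[13, 4, 14, 6]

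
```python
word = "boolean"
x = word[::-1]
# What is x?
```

word has length 7. The slice word[::-1] selects indices [6, 5, 4, 3, 2, 1, 0] (6->'n', 5->'a', 4->'e', 3->'l', 2->'o', 1->'o', 0->'b'), giving 'naeloob'.

'naeloob'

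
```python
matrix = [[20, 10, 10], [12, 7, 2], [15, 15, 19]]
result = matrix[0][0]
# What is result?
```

matrix[0] = [20, 10, 10]. Taking column 0 of that row yields 20.

20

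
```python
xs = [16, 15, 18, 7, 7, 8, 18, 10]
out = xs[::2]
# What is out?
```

xs has length 8. The slice xs[::2] selects indices [0, 2, 4, 6] (0->16, 2->18, 4->7, 6->18), giving [16, 18, 7, 18].

[16, 18, 7, 18]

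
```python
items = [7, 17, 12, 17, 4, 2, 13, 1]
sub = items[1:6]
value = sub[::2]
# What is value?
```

items has length 8. The slice items[1:6] selects indices [1, 2, 3, 4, 5] (1->17, 2->12, 3->17, 4->4, 5->2), giving [17, 12, 17, 4, 2]. So sub = [17, 12, 17, 4, 2]. sub has length 5. The slice sub[::2] selects indices [0, 2, 4] (0->17, 2->17, 4->2), giving [17, 17, 2].

[17, 17, 2]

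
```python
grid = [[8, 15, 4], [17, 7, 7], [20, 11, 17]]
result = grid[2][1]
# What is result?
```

grid[2] = [20, 11, 17]. Taking column 1 of that row yields 11.

11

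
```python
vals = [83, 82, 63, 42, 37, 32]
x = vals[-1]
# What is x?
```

vals has length 6. Negative index -1 maps to positive index 6 + (-1) = 5. vals[5] = 32.

32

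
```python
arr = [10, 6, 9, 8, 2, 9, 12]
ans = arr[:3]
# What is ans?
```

arr has length 7. The slice arr[:3] selects indices [0, 1, 2] (0->10, 1->6, 2->9), giving [10, 6, 9].

[10, 6, 9]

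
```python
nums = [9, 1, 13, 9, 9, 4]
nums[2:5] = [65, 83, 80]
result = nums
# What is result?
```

nums starts as [9, 1, 13, 9, 9, 4] (length 6). The slice nums[2:5] covers indices [2, 3, 4] with values [13, 9, 9]. Replacing that slice with [65, 83, 80] (same length) produces [9, 1, 65, 83, 80, 4].

[9, 1, 65, 83, 80, 4]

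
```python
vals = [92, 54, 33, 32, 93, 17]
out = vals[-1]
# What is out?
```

vals has length 6. Negative index -1 maps to positive index 6 + (-1) = 5. vals[5] = 17.

17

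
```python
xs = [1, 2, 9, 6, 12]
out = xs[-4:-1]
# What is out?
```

xs has length 5. The slice xs[-4:-1] selects indices [1, 2, 3] (1->2, 2->9, 3->6), giving [2, 9, 6].

[2, 9, 6]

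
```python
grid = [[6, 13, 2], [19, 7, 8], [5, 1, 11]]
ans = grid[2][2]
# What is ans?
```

grid[2] = [5, 1, 11]. Taking column 2 of that row yields 11.

11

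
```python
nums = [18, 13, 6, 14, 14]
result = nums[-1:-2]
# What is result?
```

nums has length 5. The slice nums[-1:-2] resolves to an empty index range, so the result is [].

[]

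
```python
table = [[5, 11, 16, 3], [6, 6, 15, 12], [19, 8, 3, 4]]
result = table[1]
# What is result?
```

table has 3 rows. Row 1 is [6, 6, 15, 12].

[6, 6, 15, 12]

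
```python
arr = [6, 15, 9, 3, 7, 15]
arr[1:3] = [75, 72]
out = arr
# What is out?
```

arr starts as [6, 15, 9, 3, 7, 15] (length 6). The slice arr[1:3] covers indices [1, 2] with values [15, 9]. Replacing that slice with [75, 72] (same length) produces [6, 75, 72, 3, 7, 15].

[6, 75, 72, 3, 7, 15]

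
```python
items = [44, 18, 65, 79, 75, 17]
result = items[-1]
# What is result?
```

items has length 6. Negative index -1 maps to positive index 6 + (-1) = 5. items[5] = 17.

17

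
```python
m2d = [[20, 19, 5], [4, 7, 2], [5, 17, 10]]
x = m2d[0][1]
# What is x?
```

m2d[0] = [20, 19, 5]. Taking column 1 of that row yields 19.

19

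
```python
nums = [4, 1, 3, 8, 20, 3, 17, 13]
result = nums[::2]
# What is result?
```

nums has length 8. The slice nums[::2] selects indices [0, 2, 4, 6] (0->4, 2->3, 4->20, 6->17), giving [4, 3, 20, 17].

[4, 3, 20, 17]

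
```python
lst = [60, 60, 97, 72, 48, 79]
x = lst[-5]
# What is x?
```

lst has length 6. Negative index -5 maps to positive index 6 + (-5) = 1. lst[1] = 60.

60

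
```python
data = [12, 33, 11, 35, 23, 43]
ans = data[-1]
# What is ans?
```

data has length 6. Negative index -1 maps to positive index 6 + (-1) = 5. data[5] = 43.

43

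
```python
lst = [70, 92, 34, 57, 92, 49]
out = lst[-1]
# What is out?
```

lst has length 6. Negative index -1 maps to positive index 6 + (-1) = 5. lst[5] = 49.

49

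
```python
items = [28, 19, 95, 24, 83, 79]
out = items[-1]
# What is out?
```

items has length 6. Negative index -1 maps to positive index 6 + (-1) = 5. items[5] = 79.

79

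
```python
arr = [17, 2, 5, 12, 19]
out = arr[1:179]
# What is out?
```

arr has length 5. The slice arr[1:179] selects indices [1, 2, 3, 4] (1->2, 2->5, 3->12, 4->19), giving [2, 5, 12, 19].

[2, 5, 12, 19]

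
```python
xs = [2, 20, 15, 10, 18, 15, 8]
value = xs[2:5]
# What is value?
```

xs has length 7. The slice xs[2:5] selects indices [2, 3, 4] (2->15, 3->10, 4->18), giving [15, 10, 18].

[15, 10, 18]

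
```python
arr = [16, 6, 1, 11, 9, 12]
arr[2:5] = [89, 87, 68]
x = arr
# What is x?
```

arr starts as [16, 6, 1, 11, 9, 12] (length 6). The slice arr[2:5] covers indices [2, 3, 4] with values [1, 11, 9]. Replacing that slice with [89, 87, 68] (same length) produces [16, 6, 89, 87, 68, 12].

[16, 6, 89, 87, 68, 12]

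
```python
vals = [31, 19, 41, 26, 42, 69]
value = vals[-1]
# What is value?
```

vals has length 6. Negative index -1 maps to positive index 6 + (-1) = 5. vals[5] = 69.

69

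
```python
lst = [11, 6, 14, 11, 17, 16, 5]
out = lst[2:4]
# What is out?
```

lst has length 7. The slice lst[2:4] selects indices [2, 3] (2->14, 3->11), giving [14, 11].

[14, 11]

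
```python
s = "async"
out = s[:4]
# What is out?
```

s has length 5. The slice s[:4] selects indices [0, 1, 2, 3] (0->'a', 1->'s', 2->'y', 3->'n'), giving 'asyn'.

'asyn'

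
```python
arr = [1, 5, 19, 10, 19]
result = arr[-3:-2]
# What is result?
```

arr has length 5. The slice arr[-3:-2] selects indices [2] (2->19), giving [19].

[19]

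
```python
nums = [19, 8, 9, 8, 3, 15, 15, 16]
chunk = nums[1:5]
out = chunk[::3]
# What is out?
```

nums has length 8. The slice nums[1:5] selects indices [1, 2, 3, 4] (1->8, 2->9, 3->8, 4->3), giving [8, 9, 8, 3]. So chunk = [8, 9, 8, 3]. chunk has length 4. The slice chunk[::3] selects indices [0, 3] (0->8, 3->3), giving [8, 3].

[8, 3]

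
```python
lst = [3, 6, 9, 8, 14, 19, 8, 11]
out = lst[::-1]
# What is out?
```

lst has length 8. The slice lst[::-1] selects indices [7, 6, 5, 4, 3, 2, 1, 0] (7->11, 6->8, 5->19, 4->14, 3->8, 2->9, 1->6, 0->3), giving [11, 8, 19, 14, 8, 9, 6, 3].

[11, 8, 19, 14, 8, 9, 6, 3]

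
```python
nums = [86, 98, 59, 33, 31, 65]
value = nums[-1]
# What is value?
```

nums has length 6. Negative index -1 maps to positive index 6 + (-1) = 5. nums[5] = 65.

65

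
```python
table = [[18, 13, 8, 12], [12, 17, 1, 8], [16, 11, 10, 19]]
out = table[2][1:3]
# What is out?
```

table[2] = [16, 11, 10, 19]. table[2] has length 4. The slice table[2][1:3] selects indices [1, 2] (1->11, 2->10), giving [11, 10].

[11, 10]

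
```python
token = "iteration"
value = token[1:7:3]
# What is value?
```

token has length 9. The slice token[1:7:3] selects indices [1, 4] (1->'t', 4->'a'), giving 'ta'.

'ta'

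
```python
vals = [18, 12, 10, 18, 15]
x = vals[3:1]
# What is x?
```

vals has length 5. The slice vals[3:1] resolves to an empty index range, so the result is [].

[]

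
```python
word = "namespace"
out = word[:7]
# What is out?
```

word has length 9. The slice word[:7] selects indices [0, 1, 2, 3, 4, 5, 6] (0->'n', 1->'a', 2->'m', 3->'e', 4->'s', 5->'p', 6->'a'), giving 'namespa'.

'namespa'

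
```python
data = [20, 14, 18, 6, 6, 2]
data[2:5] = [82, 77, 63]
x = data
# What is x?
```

data starts as [20, 14, 18, 6, 6, 2] (length 6). The slice data[2:5] covers indices [2, 3, 4] with values [18, 6, 6]. Replacing that slice with [82, 77, 63] (same length) produces [20, 14, 82, 77, 63, 2].

[20, 14, 82, 77, 63, 2]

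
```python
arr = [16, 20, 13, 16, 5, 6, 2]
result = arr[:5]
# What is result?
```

arr has length 7. The slice arr[:5] selects indices [0, 1, 2, 3, 4] (0->16, 1->20, 2->13, 3->16, 4->5), giving [16, 20, 13, 16, 5].

[16, 20, 13, 16, 5]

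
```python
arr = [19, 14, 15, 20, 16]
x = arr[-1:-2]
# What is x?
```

arr has length 5. The slice arr[-1:-2] resolves to an empty index range, so the result is [].

[]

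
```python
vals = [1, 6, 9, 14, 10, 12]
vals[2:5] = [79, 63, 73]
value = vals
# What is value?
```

vals starts as [1, 6, 9, 14, 10, 12] (length 6). The slice vals[2:5] covers indices [2, 3, 4] with values [9, 14, 10]. Replacing that slice with [79, 63, 73] (same length) produces [1, 6, 79, 63, 73, 12].

[1, 6, 79, 63, 73, 12]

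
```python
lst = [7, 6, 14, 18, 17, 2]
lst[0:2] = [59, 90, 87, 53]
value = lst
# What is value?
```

lst starts as [7, 6, 14, 18, 17, 2] (length 6). The slice lst[0:2] covers indices [0, 1] with values [7, 6]. Replacing that slice with [59, 90, 87, 53] (different length) produces [59, 90, 87, 53, 14, 18, 17, 2].

[59, 90, 87, 53, 14, 18, 17, 2]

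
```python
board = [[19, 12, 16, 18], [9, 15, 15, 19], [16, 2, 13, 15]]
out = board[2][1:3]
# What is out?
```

board[2] = [16, 2, 13, 15]. board[2] has length 4. The slice board[2][1:3] selects indices [1, 2] (1->2, 2->13), giving [2, 13].

[2, 13]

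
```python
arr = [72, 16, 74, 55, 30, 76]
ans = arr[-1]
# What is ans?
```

arr has length 6. Negative index -1 maps to positive index 6 + (-1) = 5. arr[5] = 76.

76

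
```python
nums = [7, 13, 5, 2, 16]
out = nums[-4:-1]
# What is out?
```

nums has length 5. The slice nums[-4:-1] selects indices [1, 2, 3] (1->13, 2->5, 3->2), giving [13, 5, 2].

[13, 5, 2]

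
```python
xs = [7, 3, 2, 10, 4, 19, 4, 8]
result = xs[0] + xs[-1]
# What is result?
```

xs has length 8. xs[0] = 7.
xs has length 8. Negative index -1 maps to positive index 8 + (-1) = 7. xs[7] = 8.
Sum: 7 + 8 = 15.

15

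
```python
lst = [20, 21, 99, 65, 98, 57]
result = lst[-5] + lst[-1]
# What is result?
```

lst has length 6. Negative index -5 maps to positive index 6 + (-5) = 1. lst[1] = 21.
lst has length 6. Negative index -1 maps to positive index 6 + (-1) = 5. lst[5] = 57.
Sum: 21 + 57 = 78.

78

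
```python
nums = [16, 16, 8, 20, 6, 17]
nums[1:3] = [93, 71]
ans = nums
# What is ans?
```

nums starts as [16, 16, 8, 20, 6, 17] (length 6). The slice nums[1:3] covers indices [1, 2] with values [16, 8]. Replacing that slice with [93, 71] (same length) produces [16, 93, 71, 20, 6, 17].

[16, 93, 71, 20, 6, 17]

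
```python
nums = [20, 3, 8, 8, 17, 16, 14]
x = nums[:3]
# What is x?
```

nums has length 7. The slice nums[:3] selects indices [0, 1, 2] (0->20, 1->3, 2->8), giving [20, 3, 8].

[20, 3, 8]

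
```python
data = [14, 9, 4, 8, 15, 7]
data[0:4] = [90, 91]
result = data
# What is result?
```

data starts as [14, 9, 4, 8, 15, 7] (length 6). The slice data[0:4] covers indices [0, 1, 2, 3] with values [14, 9, 4, 8]. Replacing that slice with [90, 91] (different length) produces [90, 91, 15, 7].

[90, 91, 15, 7]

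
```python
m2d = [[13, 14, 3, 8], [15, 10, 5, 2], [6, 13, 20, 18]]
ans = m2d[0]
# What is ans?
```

m2d has 3 rows. Row 0 is [13, 14, 3, 8].

[13, 14, 3, 8]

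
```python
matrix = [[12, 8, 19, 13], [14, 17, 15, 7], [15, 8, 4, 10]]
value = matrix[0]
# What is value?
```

matrix has 3 rows. Row 0 is [12, 8, 19, 13].

[12, 8, 19, 13]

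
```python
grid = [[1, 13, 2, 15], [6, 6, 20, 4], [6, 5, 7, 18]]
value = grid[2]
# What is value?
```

grid has 3 rows. Row 2 is [6, 5, 7, 18].

[6, 5, 7, 18]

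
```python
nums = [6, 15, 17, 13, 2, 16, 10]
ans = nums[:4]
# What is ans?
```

nums has length 7. The slice nums[:4] selects indices [0, 1, 2, 3] (0->6, 1->15, 2->17, 3->13), giving [6, 15, 17, 13].

[6, 15, 17, 13]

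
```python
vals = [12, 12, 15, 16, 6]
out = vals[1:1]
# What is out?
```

vals has length 5. The slice vals[1:1] resolves to an empty index range, so the result is [].

[]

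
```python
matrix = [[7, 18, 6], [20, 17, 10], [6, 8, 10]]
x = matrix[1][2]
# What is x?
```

matrix[1] = [20, 17, 10]. Taking column 2 of that row yields 10.

10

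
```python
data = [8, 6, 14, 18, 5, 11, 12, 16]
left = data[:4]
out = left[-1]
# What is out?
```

data has length 8. The slice data[:4] selects indices [0, 1, 2, 3] (0->8, 1->6, 2->14, 3->18), giving [8, 6, 14, 18]. So left = [8, 6, 14, 18]. Then left[-1] = 18.

18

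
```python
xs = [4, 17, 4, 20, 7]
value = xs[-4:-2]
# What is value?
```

xs has length 5. The slice xs[-4:-2] selects indices [1, 2] (1->17, 2->4), giving [17, 4].

[17, 4]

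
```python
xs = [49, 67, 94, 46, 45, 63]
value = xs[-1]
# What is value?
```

xs has length 6. Negative index -1 maps to positive index 6 + (-1) = 5. xs[5] = 63.

63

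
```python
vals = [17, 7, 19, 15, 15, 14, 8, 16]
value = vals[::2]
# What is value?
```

vals has length 8. The slice vals[::2] selects indices [0, 2, 4, 6] (0->17, 2->19, 4->15, 6->8), giving [17, 19, 15, 8].

[17, 19, 15, 8]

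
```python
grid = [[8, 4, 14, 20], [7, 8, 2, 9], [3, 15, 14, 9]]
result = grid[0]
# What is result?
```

grid has 3 rows. Row 0 is [8, 4, 14, 20].

[8, 4, 14, 20]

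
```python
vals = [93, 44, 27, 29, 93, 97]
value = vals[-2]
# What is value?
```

vals has length 6. Negative index -2 maps to positive index 6 + (-2) = 4. vals[4] = 93.

93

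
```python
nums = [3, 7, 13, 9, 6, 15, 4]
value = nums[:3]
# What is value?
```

nums has length 7. The slice nums[:3] selects indices [0, 1, 2] (0->3, 1->7, 2->13), giving [3, 7, 13].

[3, 7, 13]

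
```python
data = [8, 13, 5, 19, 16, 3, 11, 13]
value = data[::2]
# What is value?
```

data has length 8. The slice data[::2] selects indices [0, 2, 4, 6] (0->8, 2->5, 4->16, 6->11), giving [8, 5, 16, 11].

[8, 5, 16, 11]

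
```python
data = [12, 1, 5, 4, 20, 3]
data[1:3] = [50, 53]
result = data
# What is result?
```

data starts as [12, 1, 5, 4, 20, 3] (length 6). The slice data[1:3] covers indices [1, 2] with values [1, 5]. Replacing that slice with [50, 53] (same length) produces [12, 50, 53, 4, 20, 3].

[12, 50, 53, 4, 20, 3]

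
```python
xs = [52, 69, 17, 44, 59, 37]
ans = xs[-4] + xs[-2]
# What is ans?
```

xs has length 6. Negative index -4 maps to positive index 6 + (-4) = 2. xs[2] = 17.
xs has length 6. Negative index -2 maps to positive index 6 + (-2) = 4. xs[4] = 59.
Sum: 17 + 59 = 76.

76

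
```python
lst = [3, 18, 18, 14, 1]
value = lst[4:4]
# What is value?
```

lst has length 5. The slice lst[4:4] resolves to an empty index range, so the result is [].

[]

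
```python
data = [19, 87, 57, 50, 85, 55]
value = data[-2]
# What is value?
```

data has length 6. Negative index -2 maps to positive index 6 + (-2) = 4. data[4] = 85.

85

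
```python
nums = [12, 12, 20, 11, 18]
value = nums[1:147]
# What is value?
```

nums has length 5. The slice nums[1:147] selects indices [1, 2, 3, 4] (1->12, 2->20, 3->11, 4->18), giving [12, 20, 11, 18].

[12, 20, 11, 18]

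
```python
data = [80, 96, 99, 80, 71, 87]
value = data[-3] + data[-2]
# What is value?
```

data has length 6. Negative index -3 maps to positive index 6 + (-3) = 3. data[3] = 80.
data has length 6. Negative index -2 maps to positive index 6 + (-2) = 4. data[4] = 71.
Sum: 80 + 71 = 151.

151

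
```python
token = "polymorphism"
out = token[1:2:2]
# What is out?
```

token has length 12. The slice token[1:2:2] selects indices [1] (1->'o'), giving 'o'.

'o'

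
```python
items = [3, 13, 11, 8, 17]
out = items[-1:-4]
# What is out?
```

items has length 5. The slice items[-1:-4] resolves to an empty index range, so the result is [].

[]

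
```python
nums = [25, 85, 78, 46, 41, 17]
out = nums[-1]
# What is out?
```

nums has length 6. Negative index -1 maps to positive index 6 + (-1) = 5. nums[5] = 17.

17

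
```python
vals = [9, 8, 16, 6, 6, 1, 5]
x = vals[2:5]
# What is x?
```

vals has length 7. The slice vals[2:5] selects indices [2, 3, 4] (2->16, 3->6, 4->6), giving [16, 6, 6].

[16, 6, 6]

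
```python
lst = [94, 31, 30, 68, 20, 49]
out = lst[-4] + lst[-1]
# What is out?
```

lst has length 6. Negative index -4 maps to positive index 6 + (-4) = 2. lst[2] = 30.
lst has length 6. Negative index -1 maps to positive index 6 + (-1) = 5. lst[5] = 49.
Sum: 30 + 49 = 79.

79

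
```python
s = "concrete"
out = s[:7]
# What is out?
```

s has length 8. The slice s[:7] selects indices [0, 1, 2, 3, 4, 5, 6] (0->'c', 1->'o', 2->'n', 3->'c', 4->'r', 5->'e', 6->'t'), giving 'concret'.

'concret'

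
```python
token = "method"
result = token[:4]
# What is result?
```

token has length 6. The slice token[:4] selects indices [0, 1, 2, 3] (0->'m', 1->'e', 2->'t', 3->'h'), giving 'meth'.

'meth'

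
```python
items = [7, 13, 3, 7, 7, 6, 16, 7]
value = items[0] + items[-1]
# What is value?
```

items has length 8. items[0] = 7.
items has length 8. Negative index -1 maps to positive index 8 + (-1) = 7. items[7] = 7.
Sum: 7 + 7 = 14.

14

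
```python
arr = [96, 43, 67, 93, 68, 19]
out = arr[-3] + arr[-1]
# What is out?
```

arr has length 6. Negative index -3 maps to positive index 6 + (-3) = 3. arr[3] = 93.
arr has length 6. Negative index -1 maps to positive index 6 + (-1) = 5. arr[5] = 19.
Sum: 93 + 19 = 112.

112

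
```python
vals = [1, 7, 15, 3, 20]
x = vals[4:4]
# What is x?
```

vals has length 5. The slice vals[4:4] resolves to an empty index range, so the result is [].

[]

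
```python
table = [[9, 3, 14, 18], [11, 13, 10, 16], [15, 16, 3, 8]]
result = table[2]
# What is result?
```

table has 3 rows. Row 2 is [15, 16, 3, 8].

[15, 16, 3, 8]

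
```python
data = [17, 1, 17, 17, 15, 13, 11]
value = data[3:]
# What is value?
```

data has length 7. The slice data[3:] selects indices [3, 4, 5, 6] (3->17, 4->15, 5->13, 6->11), giving [17, 15, 13, 11].

[17, 15, 13, 11]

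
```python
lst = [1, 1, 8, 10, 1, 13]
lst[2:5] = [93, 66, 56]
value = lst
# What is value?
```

lst starts as [1, 1, 8, 10, 1, 13] (length 6). The slice lst[2:5] covers indices [2, 3, 4] with values [8, 10, 1]. Replacing that slice with [93, 66, 56] (same length) produces [1, 1, 93, 66, 56, 13].

[1, 1, 93, 66, 56, 13]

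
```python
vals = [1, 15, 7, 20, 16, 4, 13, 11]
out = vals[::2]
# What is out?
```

vals has length 8. The slice vals[::2] selects indices [0, 2, 4, 6] (0->1, 2->7, 4->16, 6->13), giving [1, 7, 16, 13].

[1, 7, 16, 13]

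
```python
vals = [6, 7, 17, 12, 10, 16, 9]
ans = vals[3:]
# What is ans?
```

vals has length 7. The slice vals[3:] selects indices [3, 4, 5, 6] (3->12, 4->10, 5->16, 6->9), giving [12, 10, 16, 9].

[12, 10, 16, 9]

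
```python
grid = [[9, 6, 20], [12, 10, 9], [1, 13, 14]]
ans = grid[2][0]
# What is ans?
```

grid[2] = [1, 13, 14]. Taking column 0 of that row yields 1.

1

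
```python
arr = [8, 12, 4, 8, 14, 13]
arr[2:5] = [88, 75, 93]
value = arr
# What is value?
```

arr starts as [8, 12, 4, 8, 14, 13] (length 6). The slice arr[2:5] covers indices [2, 3, 4] with values [4, 8, 14]. Replacing that slice with [88, 75, 93] (same length) produces [8, 12, 88, 75, 93, 13].

[8, 12, 88, 75, 93, 13]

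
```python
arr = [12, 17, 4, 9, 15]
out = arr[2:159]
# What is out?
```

arr has length 5. The slice arr[2:159] selects indices [2, 3, 4] (2->4, 3->9, 4->15), giving [4, 9, 15].

[4, 9, 15]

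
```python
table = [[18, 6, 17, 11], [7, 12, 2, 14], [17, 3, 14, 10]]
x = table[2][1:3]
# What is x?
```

table[2] = [17, 3, 14, 10]. table[2] has length 4. The slice table[2][1:3] selects indices [1, 2] (1->3, 2->14), giving [3, 14].

[3, 14]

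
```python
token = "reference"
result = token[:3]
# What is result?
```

token has length 9. The slice token[:3] selects indices [0, 1, 2] (0->'r', 1->'e', 2->'f'), giving 'ref'.

'ref'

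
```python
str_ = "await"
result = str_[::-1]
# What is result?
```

str_ has length 5. The slice str_[::-1] selects indices [4, 3, 2, 1, 0] (4->'t', 3->'i', 2->'a', 1->'w', 0->'a'), giving 'tiawa'.

'tiawa'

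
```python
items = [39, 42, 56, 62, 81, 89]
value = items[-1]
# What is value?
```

items has length 6. Negative index -1 maps to positive index 6 + (-1) = 5. items[5] = 89.

89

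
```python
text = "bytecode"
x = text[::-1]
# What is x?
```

text has length 8. The slice text[::-1] selects indices [7, 6, 5, 4, 3, 2, 1, 0] (7->'e', 6->'d', 5->'o', 4->'c', 3->'e', 2->'t', 1->'y', 0->'b'), giving 'edocetyb'.

'edocetyb'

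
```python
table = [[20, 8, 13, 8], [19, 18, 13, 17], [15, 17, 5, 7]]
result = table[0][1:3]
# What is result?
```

table[0] = [20, 8, 13, 8]. table[0] has length 4. The slice table[0][1:3] selects indices [1, 2] (1->8, 2->13), giving [8, 13].

[8, 13]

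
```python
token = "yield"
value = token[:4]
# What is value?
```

token has length 5. The slice token[:4] selects indices [0, 1, 2, 3] (0->'y', 1->'i', 2->'e', 3->'l'), giving 'yiel'.

'yiel'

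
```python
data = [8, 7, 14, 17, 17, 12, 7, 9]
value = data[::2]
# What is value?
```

data has length 8. The slice data[::2] selects indices [0, 2, 4, 6] (0->8, 2->14, 4->17, 6->7), giving [8, 14, 17, 7].

[8, 14, 17, 7]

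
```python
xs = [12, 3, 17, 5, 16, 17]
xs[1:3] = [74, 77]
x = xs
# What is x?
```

xs starts as [12, 3, 17, 5, 16, 17] (length 6). The slice xs[1:3] covers indices [1, 2] with values [3, 17]. Replacing that slice with [74, 77] (same length) produces [12, 74, 77, 5, 16, 17].

[12, 74, 77, 5, 16, 17]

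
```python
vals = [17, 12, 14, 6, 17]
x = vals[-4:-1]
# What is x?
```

vals has length 5. The slice vals[-4:-1] selects indices [1, 2, 3] (1->12, 2->14, 3->6), giving [12, 14, 6].

[12, 14, 6]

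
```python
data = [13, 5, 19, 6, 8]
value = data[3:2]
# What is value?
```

data has length 5. The slice data[3:2] resolves to an empty index range, so the result is [].

[]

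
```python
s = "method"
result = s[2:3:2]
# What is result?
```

s has length 6. The slice s[2:3:2] selects indices [2] (2->'t'), giving 't'.

't'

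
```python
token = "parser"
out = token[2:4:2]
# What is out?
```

token has length 6. The slice token[2:4:2] selects indices [2] (2->'r'), giving 'r'.

'r'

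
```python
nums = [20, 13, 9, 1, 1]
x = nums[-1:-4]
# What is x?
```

nums has length 5. The slice nums[-1:-4] resolves to an empty index range, so the result is [].

[]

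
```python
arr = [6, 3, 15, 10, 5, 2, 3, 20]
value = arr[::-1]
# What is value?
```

arr has length 8. The slice arr[::-1] selects indices [7, 6, 5, 4, 3, 2, 1, 0] (7->20, 6->3, 5->2, 4->5, 3->10, 2->15, 1->3, 0->6), giving [20, 3, 2, 5, 10, 15, 3, 6].

[20, 3, 2, 5, 10, 15, 3, 6]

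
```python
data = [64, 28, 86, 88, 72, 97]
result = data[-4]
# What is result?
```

data has length 6. Negative index -4 maps to positive index 6 + (-4) = 2. data[2] = 86.

86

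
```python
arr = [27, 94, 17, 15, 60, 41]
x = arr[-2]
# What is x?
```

arr has length 6. Negative index -2 maps to positive index 6 + (-2) = 4. arr[4] = 60.

60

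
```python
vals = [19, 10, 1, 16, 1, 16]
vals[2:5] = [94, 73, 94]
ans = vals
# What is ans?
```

vals starts as [19, 10, 1, 16, 1, 16] (length 6). The slice vals[2:5] covers indices [2, 3, 4] with values [1, 16, 1]. Replacing that slice with [94, 73, 94] (same length) produces [19, 10, 94, 73, 94, 16].

[19, 10, 94, 73, 94, 16]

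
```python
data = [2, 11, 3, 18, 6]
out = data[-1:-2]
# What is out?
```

data has length 5. The slice data[-1:-2] resolves to an empty index range, so the result is [].

[]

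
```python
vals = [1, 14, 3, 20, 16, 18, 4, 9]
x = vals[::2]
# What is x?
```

vals has length 8. The slice vals[::2] selects indices [0, 2, 4, 6] (0->1, 2->3, 4->16, 6->4), giving [1, 3, 16, 4].

[1, 3, 16, 4]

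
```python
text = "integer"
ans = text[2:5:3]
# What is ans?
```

text has length 7. The slice text[2:5:3] selects indices [2] (2->'t'), giving 't'.

't'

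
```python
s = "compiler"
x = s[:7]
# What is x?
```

s has length 8. The slice s[:7] selects indices [0, 1, 2, 3, 4, 5, 6] (0->'c', 1->'o', 2->'m', 3->'p', 4->'i', 5->'l', 6->'e'), giving 'compile'.

'compile'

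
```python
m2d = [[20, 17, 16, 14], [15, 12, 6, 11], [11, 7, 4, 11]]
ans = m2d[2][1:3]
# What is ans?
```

m2d[2] = [11, 7, 4, 11]. m2d[2] has length 4. The slice m2d[2][1:3] selects indices [1, 2] (1->7, 2->4), giving [7, 4].

[7, 4]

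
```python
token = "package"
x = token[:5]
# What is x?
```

token has length 7. The slice token[:5] selects indices [0, 1, 2, 3, 4] (0->'p', 1->'a', 2->'c', 3->'k', 4->'a'), giving 'packa'.

'packa'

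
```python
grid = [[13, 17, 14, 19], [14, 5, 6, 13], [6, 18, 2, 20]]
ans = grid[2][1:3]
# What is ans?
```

grid[2] = [6, 18, 2, 20]. grid[2] has length 4. The slice grid[2][1:3] selects indices [1, 2] (1->18, 2->2), giving [18, 2].

[18, 2]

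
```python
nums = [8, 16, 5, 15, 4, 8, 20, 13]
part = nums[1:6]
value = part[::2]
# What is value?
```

nums has length 8. The slice nums[1:6] selects indices [1, 2, 3, 4, 5] (1->16, 2->5, 3->15, 4->4, 5->8), giving [16, 5, 15, 4, 8]. So part = [16, 5, 15, 4, 8]. part has length 5. The slice part[::2] selects indices [0, 2, 4] (0->16, 2->15, 4->8), giving [16, 15, 8].

[16, 15, 8]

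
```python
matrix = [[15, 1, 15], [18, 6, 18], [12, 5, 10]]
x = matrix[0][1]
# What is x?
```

matrix[0] = [15, 1, 15]. Taking column 1 of that row yields 1.

1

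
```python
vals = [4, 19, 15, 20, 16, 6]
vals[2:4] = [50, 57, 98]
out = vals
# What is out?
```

vals starts as [4, 19, 15, 20, 16, 6] (length 6). The slice vals[2:4] covers indices [2, 3] with values [15, 20]. Replacing that slice with [50, 57, 98] (different length) produces [4, 19, 50, 57, 98, 16, 6].

[4, 19, 50, 57, 98, 16, 6]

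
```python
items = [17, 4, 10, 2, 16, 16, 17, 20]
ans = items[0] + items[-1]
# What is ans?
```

items has length 8. items[0] = 17.
items has length 8. Negative index -1 maps to positive index 8 + (-1) = 7. items[7] = 20.
Sum: 17 + 20 = 37.

37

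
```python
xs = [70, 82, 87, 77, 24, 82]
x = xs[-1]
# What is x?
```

xs has length 6. Negative index -1 maps to positive index 6 + (-1) = 5. xs[5] = 82.

82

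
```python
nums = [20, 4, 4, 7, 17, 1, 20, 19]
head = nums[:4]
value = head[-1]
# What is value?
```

nums has length 8. The slice nums[:4] selects indices [0, 1, 2, 3] (0->20, 1->4, 2->4, 3->7), giving [20, 4, 4, 7]. So head = [20, 4, 4, 7]. Then head[-1] = 7.

7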